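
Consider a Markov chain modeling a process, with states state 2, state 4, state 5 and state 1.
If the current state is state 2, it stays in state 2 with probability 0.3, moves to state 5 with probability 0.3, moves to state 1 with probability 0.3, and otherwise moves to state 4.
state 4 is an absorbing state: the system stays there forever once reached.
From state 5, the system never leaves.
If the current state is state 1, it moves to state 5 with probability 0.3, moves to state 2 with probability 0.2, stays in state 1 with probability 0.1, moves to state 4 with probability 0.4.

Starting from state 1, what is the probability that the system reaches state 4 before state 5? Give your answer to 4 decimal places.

Let h(s) be the probability of absorption at state 4 starting from transient state s. Then h(state 4) = 1 and h(state 5) = 0. By first-step analysis:
h(state 2) = 0.3·h(state 2) + 0.1·1 + 0.3·0 + 0.3·h(state 1)
h(state 1) = 0.2·h(state 2) + 0.4·1 + 0.3·0 + 0.1·h(state 1)
Solving: h(state 2) = 0.3684, h(state 1) = 0.5263.
Starting from state 1, the probability is 0.5263.

0.5263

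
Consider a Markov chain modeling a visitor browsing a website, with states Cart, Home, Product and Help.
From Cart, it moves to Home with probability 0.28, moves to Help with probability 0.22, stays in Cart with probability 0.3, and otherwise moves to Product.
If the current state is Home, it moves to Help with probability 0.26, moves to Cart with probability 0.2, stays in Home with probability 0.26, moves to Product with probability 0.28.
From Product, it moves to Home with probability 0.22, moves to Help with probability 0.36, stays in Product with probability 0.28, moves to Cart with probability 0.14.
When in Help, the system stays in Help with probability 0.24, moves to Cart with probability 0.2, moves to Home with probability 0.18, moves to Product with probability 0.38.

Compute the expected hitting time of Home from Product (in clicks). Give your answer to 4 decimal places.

Let t(s) be the expected number of clicks to first reach Home from state s, with t(Home) = 0. Conditioning on the first click:
t(Cart) = 1 + 0.3·t(Cart) + 0.2·t(Product) + 0.22·t(Help)
t(Product) = 1 + 0.14·t(Cart) + 0.28·t(Product) + 0.36·t(Help)
t(Help) = 1 + 0.2·t(Cart) + 0.38·t(Product) + 0.24·t(Help)
Solving: t(Cart) = 4.2091, t(Product) = 4.5587, t(Help) = 4.7028.
Expected clicks from Product to Home: 4.5587.

4.5587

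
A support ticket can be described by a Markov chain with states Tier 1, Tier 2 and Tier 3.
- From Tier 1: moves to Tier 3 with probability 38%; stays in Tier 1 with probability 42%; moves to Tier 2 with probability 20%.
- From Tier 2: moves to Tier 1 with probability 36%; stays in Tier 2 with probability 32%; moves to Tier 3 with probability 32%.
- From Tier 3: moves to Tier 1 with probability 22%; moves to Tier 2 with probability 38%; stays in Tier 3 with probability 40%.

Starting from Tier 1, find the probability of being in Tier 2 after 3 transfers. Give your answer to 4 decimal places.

Propagate the distribution vector 3 transfers from Tier 1.
After 0 transfers: (1.0000, 0.0000, 0.0000)
After 1 transfer: (0.4200, 0.2000, 0.3800)
After 2 transfers: (0.3320, 0.2924, 0.3756)
After 3 transfers: (0.3273, 0.3027, 0.3700)
P(in Tier 2 after 3 transfers) = 0.3027

0.3027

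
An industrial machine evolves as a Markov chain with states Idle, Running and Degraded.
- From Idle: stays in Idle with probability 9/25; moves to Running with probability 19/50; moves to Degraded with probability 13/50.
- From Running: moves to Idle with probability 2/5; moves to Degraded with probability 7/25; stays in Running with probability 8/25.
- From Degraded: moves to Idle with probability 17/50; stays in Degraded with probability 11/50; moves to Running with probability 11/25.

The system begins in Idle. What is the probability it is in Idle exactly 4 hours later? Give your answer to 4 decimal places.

0.3698

Propagate the distribution vector 4 hours from Idle.
After 0 hours: (1.0000, 0.0000, 0.0000)
After 1 hour: (0.3600, 0.3800, 0.2600)
After 2 hours: (0.3700, 0.3728, 0.2572)
After 3 hours: (0.3698, 0.3731, 0.2572)
After 4 hours: (0.3698, 0.3730, 0.2572)
P(in Idle after 4 hours) = 0.3698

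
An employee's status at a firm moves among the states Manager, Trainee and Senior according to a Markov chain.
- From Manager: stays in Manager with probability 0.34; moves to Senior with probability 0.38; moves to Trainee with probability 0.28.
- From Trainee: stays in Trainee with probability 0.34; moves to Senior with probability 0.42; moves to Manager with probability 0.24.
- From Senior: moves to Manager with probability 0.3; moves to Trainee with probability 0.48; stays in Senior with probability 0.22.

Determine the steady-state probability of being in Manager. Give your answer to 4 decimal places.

0.2894

Let the stationary distribution be π with π = πP and π_1 + π_2 + π_3 = 1.
π_1 = 0.34·π_1 + 0.24·π_2 + 0.3·π_3
π_2 = 0.28·π_1 + 0.34·π_2 + 0.48·π_3
Solving with the normalization constraint gives π = (0.2894, 0.3703, 0.3404).
So the stationary probability of Manager is 0.2894.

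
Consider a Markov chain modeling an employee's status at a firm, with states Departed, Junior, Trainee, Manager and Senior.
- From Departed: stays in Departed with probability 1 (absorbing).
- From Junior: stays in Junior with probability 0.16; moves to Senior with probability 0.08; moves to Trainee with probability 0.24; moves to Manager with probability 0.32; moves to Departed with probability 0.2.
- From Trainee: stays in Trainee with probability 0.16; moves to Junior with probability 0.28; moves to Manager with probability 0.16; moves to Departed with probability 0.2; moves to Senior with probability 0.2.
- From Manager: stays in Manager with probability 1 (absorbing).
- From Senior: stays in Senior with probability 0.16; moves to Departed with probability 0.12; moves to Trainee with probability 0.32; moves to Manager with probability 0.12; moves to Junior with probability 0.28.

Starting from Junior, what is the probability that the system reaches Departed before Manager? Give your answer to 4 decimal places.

0.4234

Let h(s) be the probability of absorption at Departed starting from transient state s. Then h(Departed) = 1 and h(Manager) = 0. By first-step analysis:
h(Junior) = 0.2·1 + 0.16·h(Junior) + 0.24·h(Trainee) + 0.32·0 + 0.08·h(Senior)
h(Trainee) = 0.2·1 + 0.28·h(Junior) + 0.16·h(Trainee) + 0.16·0 + 0.2·h(Senior)
h(Senior) = 0.12·1 + 0.28·h(Junior) + 0.32·h(Trainee) + 0.12·0 + 0.16·h(Senior)
Solving: h(Junior) = 0.4234, h(Trainee) = 0.4914, h(Senior) = 0.4712.
Starting from Junior, the probability is 0.4234.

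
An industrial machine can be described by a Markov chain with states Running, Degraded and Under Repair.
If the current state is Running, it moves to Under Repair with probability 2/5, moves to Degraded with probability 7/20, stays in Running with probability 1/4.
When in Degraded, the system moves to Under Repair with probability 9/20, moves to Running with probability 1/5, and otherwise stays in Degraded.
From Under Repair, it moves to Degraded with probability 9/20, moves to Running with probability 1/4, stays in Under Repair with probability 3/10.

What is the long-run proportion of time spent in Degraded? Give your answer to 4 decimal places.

Let the stationary distribution be π with π = πP and π_1 + π_2 + π_3 = 1.
π_1 = 0.25·π_1 + 0.2·π_2 + 0.25·π_3
π_2 = 0.35·π_1 + 0.35·π_2 + 0.45·π_3
Solving with the normalization constraint gives π = (0.2306, 0.3881, 0.3813).
So the stationary probability of Degraded is 0.3881.

0.3881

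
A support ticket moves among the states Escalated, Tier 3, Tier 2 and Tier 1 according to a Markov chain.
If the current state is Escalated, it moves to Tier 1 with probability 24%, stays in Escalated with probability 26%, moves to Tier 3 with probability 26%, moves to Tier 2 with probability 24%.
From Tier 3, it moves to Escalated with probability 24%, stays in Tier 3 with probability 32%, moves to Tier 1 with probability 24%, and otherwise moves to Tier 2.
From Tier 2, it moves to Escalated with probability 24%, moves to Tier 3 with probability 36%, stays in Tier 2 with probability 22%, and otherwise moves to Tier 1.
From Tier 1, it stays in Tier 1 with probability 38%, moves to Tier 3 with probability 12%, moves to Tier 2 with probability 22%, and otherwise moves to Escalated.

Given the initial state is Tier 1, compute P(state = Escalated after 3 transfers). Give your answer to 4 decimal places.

Propagate the distribution vector 3 transfers from Tier 1.
After 0 transfers: (0.0000, 0.0000, 0.0000, 1.0000)
After 1 transfer: (0.2800, 0.1200, 0.2200, 0.3800)
After 2 transfers: (0.2608, 0.2360, 0.2232, 0.2800)
After 3 transfers: (0.2564, 0.2573, 0.2205, 0.2658)
P(in Escalated after 3 transfers) = 0.2564

0.2564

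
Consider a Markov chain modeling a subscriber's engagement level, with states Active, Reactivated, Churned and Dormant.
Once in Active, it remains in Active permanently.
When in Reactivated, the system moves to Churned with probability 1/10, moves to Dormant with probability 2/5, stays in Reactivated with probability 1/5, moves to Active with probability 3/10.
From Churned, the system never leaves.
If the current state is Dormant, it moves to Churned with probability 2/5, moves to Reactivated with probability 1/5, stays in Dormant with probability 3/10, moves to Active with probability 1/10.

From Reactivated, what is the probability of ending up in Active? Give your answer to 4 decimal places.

0.5208

Let h(s) be the probability of absorption at Active starting from transient state s. Then h(Active) = 1 and h(Churned) = 0. By first-step analysis:
h(Reactivated) = 0.3·1 + 0.2·h(Reactivated) + 0.1·0 + 0.4·h(Dormant)
h(Dormant) = 0.1·1 + 0.2·h(Reactivated) + 0.4·0 + 0.3·h(Dormant)
Solving: h(Reactivated) = 0.5208, h(Dormant) = 0.2917.
Starting from Reactivated, the probability is 0.5208.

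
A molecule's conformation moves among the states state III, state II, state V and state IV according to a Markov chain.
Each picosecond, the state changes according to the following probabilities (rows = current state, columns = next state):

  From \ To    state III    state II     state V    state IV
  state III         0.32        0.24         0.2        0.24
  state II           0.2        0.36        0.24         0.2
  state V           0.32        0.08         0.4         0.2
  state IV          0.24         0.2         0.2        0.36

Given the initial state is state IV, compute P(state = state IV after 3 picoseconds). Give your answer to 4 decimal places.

Propagate the distribution vector 3 picoseconds from state IV.
After 0 picoseconds: (0.0000, 0.0000, 0.0000, 1.0000)
After 1 picosecond: (0.2400, 0.2000, 0.2000, 0.3600)
After 2 picoseconds: (0.2672, 0.2176, 0.2480, 0.2672)
After 3 picoseconds: (0.2725, 0.2157, 0.2583, 0.2534)
P(in state IV after 3 picoseconds) = 0.2534

0.2534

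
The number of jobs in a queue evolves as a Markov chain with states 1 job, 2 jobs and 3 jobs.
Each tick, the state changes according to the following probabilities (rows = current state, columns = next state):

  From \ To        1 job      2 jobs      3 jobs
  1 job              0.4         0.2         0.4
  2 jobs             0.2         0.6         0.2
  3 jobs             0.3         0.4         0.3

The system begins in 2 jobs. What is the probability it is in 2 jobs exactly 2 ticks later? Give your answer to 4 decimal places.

0.4800

Sum over the intermediate state after 1 tick:
P = P(2 jobs→1 job)·P(1 job→2 jobs) + P(2 jobs→2 jobs)·P(2 jobs→2 jobs) + P(2 jobs→3 jobs)·P(3 jobs→2 jobs)
  = 0.2×0.2 + 0.6×0.6 + 0.2×0.4
  = 0.0400 + 0.3600 + 0.0800 = 0.4800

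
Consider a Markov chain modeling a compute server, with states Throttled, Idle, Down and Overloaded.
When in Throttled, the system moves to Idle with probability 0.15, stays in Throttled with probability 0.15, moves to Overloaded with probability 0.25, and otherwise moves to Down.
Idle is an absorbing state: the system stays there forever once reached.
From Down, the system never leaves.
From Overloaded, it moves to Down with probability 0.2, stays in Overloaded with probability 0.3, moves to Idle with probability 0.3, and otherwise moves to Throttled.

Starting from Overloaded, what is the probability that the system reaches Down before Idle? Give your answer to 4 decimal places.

Let h(s) be the probability of absorption at Down starting from transient state s. Then h(Down) = 1 and h(Idle) = 0. By first-step analysis:
h(Throttled) = 0.15·h(Throttled) + 0.15·0 + 0.45·1 + 0.25·h(Overloaded)
h(Overloaded) = 0.2·h(Throttled) + 0.3·0 + 0.2·1 + 0.3·h(Overloaded)
Solving: h(Throttled) = 0.6697, h(Overloaded) = 0.4771.
Starting from Overloaded, the probability is 0.4771.

0.4771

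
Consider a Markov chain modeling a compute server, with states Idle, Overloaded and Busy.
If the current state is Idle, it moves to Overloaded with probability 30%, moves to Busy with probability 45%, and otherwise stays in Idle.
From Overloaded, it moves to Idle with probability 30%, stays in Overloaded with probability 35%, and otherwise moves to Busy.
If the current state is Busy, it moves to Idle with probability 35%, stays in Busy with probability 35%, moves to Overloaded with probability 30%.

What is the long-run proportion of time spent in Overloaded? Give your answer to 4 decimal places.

Let the stationary distribution be π with π = πP and π_1 + π_2 + π_3 = 1.
π_1 = 0.25·π_1 + 0.3·π_2 + 0.35·π_3
π_2 = 0.3·π_1 + 0.35·π_2 + 0.3·π_3
Solving with the normalization constraint gives π = (0.3038, 0.3158, 0.3804).
So the stationary probability of Overloaded is 0.3158.

0.3158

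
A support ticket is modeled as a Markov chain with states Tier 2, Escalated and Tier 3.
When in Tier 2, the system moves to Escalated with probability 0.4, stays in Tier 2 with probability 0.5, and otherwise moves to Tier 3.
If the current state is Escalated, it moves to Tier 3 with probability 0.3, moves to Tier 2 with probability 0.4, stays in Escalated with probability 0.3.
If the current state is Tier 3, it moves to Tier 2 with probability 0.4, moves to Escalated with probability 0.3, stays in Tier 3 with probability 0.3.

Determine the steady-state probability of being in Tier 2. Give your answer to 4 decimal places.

0.4444

Let the stationary distribution be π with π = πP and π_1 + π_2 + π_3 = 1.
π_1 = 0.5·π_1 + 0.4·π_2 + 0.4·π_3
π_2 = 0.4·π_1 + 0.3·π_2 + 0.3·π_3
Solving with the normalization constraint gives π = (0.4444, 0.3444, 0.2111).
So the stationary probability of Tier 2 is 0.4444.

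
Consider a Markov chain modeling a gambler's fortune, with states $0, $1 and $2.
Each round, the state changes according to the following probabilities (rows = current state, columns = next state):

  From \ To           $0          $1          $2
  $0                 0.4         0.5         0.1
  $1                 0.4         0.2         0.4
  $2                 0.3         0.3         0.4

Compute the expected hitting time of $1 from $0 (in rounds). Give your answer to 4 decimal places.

2.1212

Let t(s) be the expected number of rounds to first reach $1 from state s, with t($1) = 0. Conditioning on the first round:
t($0) = 1 + 0.4·t($0) + 0.1·t($2)
t($2) = 1 + 0.3·t($0) + 0.4·t($2)
Solving: t($0) = 2.1212, t($2) = 2.7273.
Expected rounds from $0 to $1: 2.1212.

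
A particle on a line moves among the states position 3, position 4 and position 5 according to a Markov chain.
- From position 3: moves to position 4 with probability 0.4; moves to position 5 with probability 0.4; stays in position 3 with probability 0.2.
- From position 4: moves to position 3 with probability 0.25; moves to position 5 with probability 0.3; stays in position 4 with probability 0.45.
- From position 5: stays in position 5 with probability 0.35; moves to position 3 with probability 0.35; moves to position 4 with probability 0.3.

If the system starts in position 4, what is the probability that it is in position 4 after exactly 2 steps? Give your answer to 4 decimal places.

0.3925

Sum over the intermediate state after 1 step:
P = P(position 4→position 3)·P(position 3→position 4) + P(position 4→position 4)·P(position 4→position 4) + P(position 4→position 5)·P(position 5→position 4)
  = 0.25×0.4 + 0.45×0.45 + 0.3×0.3
  = 0.1000 + 0.2025 + 0.0900 = 0.3925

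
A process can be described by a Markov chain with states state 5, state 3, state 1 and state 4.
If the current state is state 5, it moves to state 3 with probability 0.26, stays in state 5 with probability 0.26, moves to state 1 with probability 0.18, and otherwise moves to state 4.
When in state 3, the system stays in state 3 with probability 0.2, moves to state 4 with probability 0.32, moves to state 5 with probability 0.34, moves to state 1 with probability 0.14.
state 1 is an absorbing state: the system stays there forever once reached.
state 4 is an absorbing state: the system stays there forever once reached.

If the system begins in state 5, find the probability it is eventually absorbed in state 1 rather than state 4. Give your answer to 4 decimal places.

0.3582

Let h(s) be the probability of absorption at state 1 starting from transient state s. Then h(state 1) = 1 and h(state 4) = 0. By first-step analysis:
h(state 5) = 0.26·h(state 5) + 0.26·h(state 3) + 0.18·1 + 0.3·0
h(state 3) = 0.34·h(state 5) + 0.2·h(state 3) + 0.14·1 + 0.32·0
Solving: h(state 5) = 0.3582, h(state 3) = 0.3272.
Starting from state 5, the probability is 0.3582.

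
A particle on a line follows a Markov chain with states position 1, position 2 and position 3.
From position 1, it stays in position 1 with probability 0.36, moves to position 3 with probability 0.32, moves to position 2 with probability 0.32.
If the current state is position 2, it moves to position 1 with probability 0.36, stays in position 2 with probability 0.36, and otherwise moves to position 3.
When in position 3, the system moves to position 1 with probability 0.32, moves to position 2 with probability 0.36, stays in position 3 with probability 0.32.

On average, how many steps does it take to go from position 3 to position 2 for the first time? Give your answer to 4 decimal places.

2.8846

Let t(s) be the expected number of steps to first reach position 2 from state s, with t(position 2) = 0. Conditioning on the first step:
t(position 1) = 1 + 0.36·t(position 1) + 0.32·t(position 3)
t(position 3) = 1 + 0.32·t(position 1) + 0.32·t(position 3)
Solving: t(position 1) = 3.0048, t(position 3) = 2.8846.
Expected steps from position 3 to position 2: 2.8846.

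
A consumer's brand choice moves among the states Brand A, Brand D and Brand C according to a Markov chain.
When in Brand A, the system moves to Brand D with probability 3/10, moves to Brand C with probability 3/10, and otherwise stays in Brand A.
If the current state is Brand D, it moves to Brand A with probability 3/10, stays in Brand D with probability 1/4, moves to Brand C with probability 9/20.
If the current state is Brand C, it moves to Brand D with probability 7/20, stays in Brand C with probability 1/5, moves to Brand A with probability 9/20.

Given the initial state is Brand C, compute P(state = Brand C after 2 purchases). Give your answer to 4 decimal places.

0.3325

Sum over the intermediate state after 1 purchase:
P = P(Brand C→Brand A)·P(Brand A→Brand C) + P(Brand C→Brand D)·P(Brand D→Brand C) + P(Brand C→Brand C)·P(Brand C→Brand C)
  = 0.45×0.3 + 0.35×0.45 + 0.2×0.2
  = 0.1350 + 0.1575 + 0.0400 = 0.3325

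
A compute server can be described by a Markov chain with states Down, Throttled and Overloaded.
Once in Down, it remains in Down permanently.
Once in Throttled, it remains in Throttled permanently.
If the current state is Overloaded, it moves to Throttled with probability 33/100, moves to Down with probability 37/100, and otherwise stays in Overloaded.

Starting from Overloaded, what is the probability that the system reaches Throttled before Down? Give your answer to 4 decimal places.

Let h(s) be the probability of absorption at Throttled starting from transient state s. Then h(Throttled) = 1 and h(Down) = 0. By first-step analysis:
h(Overloaded) = 0.37·0 + 0.33·1 + 0.3·h(Overloaded)
Solving: h(Overloaded) = 0.4714.
Starting from Overloaded, the probability is 0.4714.

0.4714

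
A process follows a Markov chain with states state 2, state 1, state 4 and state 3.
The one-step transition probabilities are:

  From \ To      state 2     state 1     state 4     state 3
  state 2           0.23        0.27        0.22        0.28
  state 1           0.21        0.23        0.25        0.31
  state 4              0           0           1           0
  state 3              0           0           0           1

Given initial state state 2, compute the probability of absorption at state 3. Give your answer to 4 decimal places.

0.5582

Let h(s) be the probability of absorption at state 3 starting from transient state s. Then h(state 3) = 1 and h(state 4) = 0. By first-step analysis:
h(state 2) = 0.23·h(state 2) + 0.27·h(state 1) + 0.22·0 + 0.28·1
h(state 1) = 0.21·h(state 2) + 0.23·h(state 1) + 0.25·0 + 0.31·1
Solving: h(state 2) = 0.5582, h(state 1) = 0.5548.
Starting from state 2, the probability is 0.5582.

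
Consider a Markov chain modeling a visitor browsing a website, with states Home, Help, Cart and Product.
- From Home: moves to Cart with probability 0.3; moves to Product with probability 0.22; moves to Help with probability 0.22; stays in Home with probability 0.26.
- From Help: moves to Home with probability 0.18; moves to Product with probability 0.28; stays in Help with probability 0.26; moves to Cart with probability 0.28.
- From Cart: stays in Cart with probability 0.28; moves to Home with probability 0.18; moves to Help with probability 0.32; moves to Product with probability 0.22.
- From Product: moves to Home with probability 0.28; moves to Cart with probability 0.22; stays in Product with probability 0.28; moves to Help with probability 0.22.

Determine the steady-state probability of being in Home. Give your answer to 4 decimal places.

Let the stationary distribution be π with π = πP and π_1 + π_2 + π_3 + π_4 = 1.
π_1 = 0.26·π_1 + 0.18·π_2 + 0.18·π_3 + 0.28·π_4
π_2 = 0.22·π_1 + 0.26·π_2 + 0.32·π_3 + 0.22·π_4
π_3 = 0.3·π_1 + 0.28·π_2 + 0.28·π_3 + 0.22·π_4
Solving with the normalization constraint gives π = (0.2229, 0.2572, 0.2694, 0.2505).
So the stationary probability of Home is 0.2229.

0.2229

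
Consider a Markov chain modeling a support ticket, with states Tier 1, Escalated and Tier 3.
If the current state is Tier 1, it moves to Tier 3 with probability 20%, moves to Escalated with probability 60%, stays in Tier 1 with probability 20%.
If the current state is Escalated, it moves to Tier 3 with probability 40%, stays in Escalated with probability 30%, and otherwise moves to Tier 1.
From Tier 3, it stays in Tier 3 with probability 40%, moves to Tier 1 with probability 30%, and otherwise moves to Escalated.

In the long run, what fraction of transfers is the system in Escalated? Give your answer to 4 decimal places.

Let the stationary distribution be π with π = πP and π_1 + π_2 + π_3 = 1.
π_1 = 0.2·π_1 + 0.3·π_2 + 0.3·π_3
π_2 = 0.6·π_1 + 0.3·π_2 + 0.3·π_3
Solving with the normalization constraint gives π = (0.2727, 0.3818, 0.3455).
So the stationary probability of Escalated is 0.3818.

0.3818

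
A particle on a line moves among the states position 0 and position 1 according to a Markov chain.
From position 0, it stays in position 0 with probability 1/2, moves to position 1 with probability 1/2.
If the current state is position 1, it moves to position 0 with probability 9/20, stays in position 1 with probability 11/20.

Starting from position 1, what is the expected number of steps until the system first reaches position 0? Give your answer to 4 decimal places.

2.2222

Let t(s) be the expected number of steps to first reach position 0 from state s, with t(position 0) = 0. Conditioning on the first step:
t(position 1) = 1 + 0.55·t(position 1)
Solving: t(position 1) = 2.2222.
Expected steps from position 1 to position 0: 2.2222.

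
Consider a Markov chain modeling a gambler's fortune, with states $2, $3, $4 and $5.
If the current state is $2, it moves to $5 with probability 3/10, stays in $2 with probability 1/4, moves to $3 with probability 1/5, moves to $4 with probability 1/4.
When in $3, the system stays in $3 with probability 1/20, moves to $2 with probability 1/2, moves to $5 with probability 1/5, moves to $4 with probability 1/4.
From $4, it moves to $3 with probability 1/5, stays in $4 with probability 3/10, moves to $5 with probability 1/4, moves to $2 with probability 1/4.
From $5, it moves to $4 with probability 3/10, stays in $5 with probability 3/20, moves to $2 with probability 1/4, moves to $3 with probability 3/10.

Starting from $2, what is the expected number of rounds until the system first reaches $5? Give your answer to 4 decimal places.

Let t(s) be the expected number of rounds to first reach $5 from state s, with t($5) = 0. Conditioning on the first round:
t($2) = 1 + 0.25·t($2) + 0.2·t($3) + 0.25·t($4)
t($3) = 1 + 0.5·t($2) + 0.05·t($3) + 0.25·t($4)
t($4) = 1 + 0.25·t($2) + 0.2·t($3) + 0.3·t($4)
Solving: t($2) = 3.7113, t($3) = 4.0340, t($4) = 3.9066.
Expected rounds from $2 to $5: 3.7113.

3.7113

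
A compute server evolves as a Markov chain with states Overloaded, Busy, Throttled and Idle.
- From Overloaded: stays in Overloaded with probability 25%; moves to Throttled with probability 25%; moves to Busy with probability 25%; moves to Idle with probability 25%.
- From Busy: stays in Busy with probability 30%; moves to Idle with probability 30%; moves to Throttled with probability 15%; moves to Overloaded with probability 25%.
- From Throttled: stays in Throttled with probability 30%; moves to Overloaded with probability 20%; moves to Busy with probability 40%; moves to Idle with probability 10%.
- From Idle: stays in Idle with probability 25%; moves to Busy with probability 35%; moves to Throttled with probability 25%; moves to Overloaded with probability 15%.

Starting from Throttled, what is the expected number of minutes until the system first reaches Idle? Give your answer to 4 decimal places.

Let t(s) be the expected number of minutes to first reach Idle from state s, with t(Idle) = 0. Conditioning on the first minute:
t(Overloaded) = 1 + 0.25·t(Overloaded) + 0.25·t(Busy) + 0.25·t(Throttled)
t(Busy) = 1 + 0.25·t(Overloaded) + 0.3·t(Busy) + 0.15·t(Throttled)
t(Throttled) = 1 + 0.2·t(Overloaded) + 0.4·t(Busy) + 0.3·t(Throttled)
Solving: t(Overloaded) = 4.3432, t(Busy) = 4.0473, t(Throttled) = 4.9822.
Expected minutes from Throttled to Idle: 4.9822.

4.9822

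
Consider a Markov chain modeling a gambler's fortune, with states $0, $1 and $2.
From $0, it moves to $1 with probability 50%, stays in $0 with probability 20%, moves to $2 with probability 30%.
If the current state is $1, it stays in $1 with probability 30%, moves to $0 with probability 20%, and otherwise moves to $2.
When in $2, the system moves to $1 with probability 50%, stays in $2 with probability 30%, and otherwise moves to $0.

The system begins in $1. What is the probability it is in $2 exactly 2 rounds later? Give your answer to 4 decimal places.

0.3600

Sum over the intermediate state after 1 round:
P = P($1→$0)·P($0→$2) + P($1→$1)·P($1→$2) + P($1→$2)·P($2→$2)
  = 0.2×0.3 + 0.3×0.5 + 0.5×0.3
  = 0.0600 + 0.1500 + 0.1500 = 0.3600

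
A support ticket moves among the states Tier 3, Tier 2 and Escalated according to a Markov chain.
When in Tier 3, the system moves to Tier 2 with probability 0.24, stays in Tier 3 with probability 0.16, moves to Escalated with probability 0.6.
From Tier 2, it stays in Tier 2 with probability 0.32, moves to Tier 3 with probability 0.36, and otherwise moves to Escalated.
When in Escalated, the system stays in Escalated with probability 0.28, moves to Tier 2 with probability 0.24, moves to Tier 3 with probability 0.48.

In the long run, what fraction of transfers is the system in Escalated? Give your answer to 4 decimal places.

Let the stationary distribution be π with π = πP and π_1 + π_2 + π_3 = 1.
π_1 = 0.16·π_1 + 0.36·π_2 + 0.48·π_3
π_2 = 0.24·π_1 + 0.32·π_2 + 0.24·π_3
Solving with the normalization constraint gives π = (0.3399, 0.2609, 0.3992).
So the stationary probability of Escalated is 0.3992.

0.3992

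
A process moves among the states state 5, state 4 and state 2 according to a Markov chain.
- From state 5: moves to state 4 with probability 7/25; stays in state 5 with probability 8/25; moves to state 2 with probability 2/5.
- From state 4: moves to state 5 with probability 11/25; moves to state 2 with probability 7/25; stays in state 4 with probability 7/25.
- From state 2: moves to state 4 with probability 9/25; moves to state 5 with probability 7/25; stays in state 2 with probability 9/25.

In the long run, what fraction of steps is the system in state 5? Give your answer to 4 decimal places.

Let the stationary distribution be π with π = πP and π_1 + π_2 + π_3 = 1.
π_1 = 0.32·π_1 + 0.44·π_2 + 0.28·π_3
π_2 = 0.28·π_1 + 0.28·π_2 + 0.36·π_3
Solving with the normalization constraint gives π = (0.3430, 0.3079, 0.3491).
So the stationary probability of state 5 is 0.3430.

0.3430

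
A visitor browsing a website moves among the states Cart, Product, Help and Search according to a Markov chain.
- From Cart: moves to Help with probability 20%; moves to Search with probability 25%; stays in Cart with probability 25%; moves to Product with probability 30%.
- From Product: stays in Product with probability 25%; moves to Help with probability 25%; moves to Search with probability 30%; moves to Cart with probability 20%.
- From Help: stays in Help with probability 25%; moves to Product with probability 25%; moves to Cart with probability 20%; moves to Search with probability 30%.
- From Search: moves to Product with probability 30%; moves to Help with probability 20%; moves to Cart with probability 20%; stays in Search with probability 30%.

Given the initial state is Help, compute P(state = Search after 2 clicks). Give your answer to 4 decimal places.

0.2900

Propagate the distribution vector 2 clicks from Help.
After 0 clicks: (0.0000, 0.0000, 1.0000, 0.0000)
After 1 click: (0.2000, 0.2500, 0.2500, 0.3000)
After 2 clicks: (0.2100, 0.2750, 0.2250, 0.2900)
P(in Search after 2 clicks) = 0.2900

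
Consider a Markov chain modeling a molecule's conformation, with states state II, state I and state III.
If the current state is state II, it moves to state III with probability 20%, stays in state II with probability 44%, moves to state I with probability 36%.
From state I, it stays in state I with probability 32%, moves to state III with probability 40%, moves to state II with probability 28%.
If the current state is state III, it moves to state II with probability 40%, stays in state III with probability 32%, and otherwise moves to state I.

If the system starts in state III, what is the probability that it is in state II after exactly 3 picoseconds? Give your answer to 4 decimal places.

Propagate the distribution vector 3 picoseconds from state III.
After 0 picoseconds: (0.0000, 0.0000, 1.0000)
After 1 picosecond: (0.4000, 0.2800, 0.3200)
After 2 picoseconds: (0.3824, 0.3232, 0.2944)
After 3 picoseconds: (0.3765, 0.3235, 0.3000)
P(in state II after 3 picoseconds) = 0.3765

0.3765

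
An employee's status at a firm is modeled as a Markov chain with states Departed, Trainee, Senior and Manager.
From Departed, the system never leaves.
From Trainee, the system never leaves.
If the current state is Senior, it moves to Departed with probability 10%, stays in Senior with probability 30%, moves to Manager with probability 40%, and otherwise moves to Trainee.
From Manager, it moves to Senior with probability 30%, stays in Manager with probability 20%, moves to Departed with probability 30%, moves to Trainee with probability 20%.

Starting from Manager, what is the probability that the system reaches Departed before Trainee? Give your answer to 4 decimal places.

Let h(s) be the probability of absorption at Departed starting from transient state s. Then h(Departed) = 1 and h(Trainee) = 0. By first-step analysis:
h(Senior) = 0.1·1 + 0.2·0 + 0.3·h(Senior) + 0.4·h(Manager)
h(Manager) = 0.3·1 + 0.2·0 + 0.3·h(Senior) + 0.2·h(Manager)
Solving: h(Senior) = 0.4545, h(Manager) = 0.5455.
Starting from Manager, the probability is 0.5455.

0.5455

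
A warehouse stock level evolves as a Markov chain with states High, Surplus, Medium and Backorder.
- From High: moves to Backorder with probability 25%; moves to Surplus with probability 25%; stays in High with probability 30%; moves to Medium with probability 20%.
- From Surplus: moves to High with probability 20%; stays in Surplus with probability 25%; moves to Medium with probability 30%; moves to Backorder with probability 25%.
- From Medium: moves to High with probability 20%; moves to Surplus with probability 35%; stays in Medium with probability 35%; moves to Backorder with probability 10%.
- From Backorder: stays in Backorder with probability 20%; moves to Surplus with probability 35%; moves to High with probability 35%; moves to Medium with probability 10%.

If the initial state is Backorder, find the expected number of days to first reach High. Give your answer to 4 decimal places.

Let t(s) be the expected number of days to first reach High from state s, with t(High) = 0. Conditioning on the first day:
t(Surplus) = 1 + 0.25·t(Surplus) + 0.3·t(Medium) + 0.25·t(Backorder)
t(Medium) = 1 + 0.35·t(Surplus) + 0.35·t(Medium) + 0.1·t(Backorder)
t(Backorder) = 1 + 0.35·t(Surplus) + 0.1·t(Medium) + 0.2·t(Backorder)
Solving: t(Surplus) = 4.3508, t(Medium) = 4.4519, t(Backorder) = 3.7099.
Expected days from Backorder to High: 3.7099.

3.7099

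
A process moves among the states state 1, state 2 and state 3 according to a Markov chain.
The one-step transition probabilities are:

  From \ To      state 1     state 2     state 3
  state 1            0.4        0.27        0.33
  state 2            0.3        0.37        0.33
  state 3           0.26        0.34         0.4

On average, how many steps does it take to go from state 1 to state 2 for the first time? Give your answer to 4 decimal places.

3.3917

Let t(s) be the expected number of steps to first reach state 2 from state s, with t(state 2) = 0. Conditioning on the first step:
t(state 1) = 1 + 0.4·t(state 1) + 0.33·t(state 3)
t(state 3) = 1 + 0.26·t(state 1) + 0.4·t(state 3)
Solving: t(state 1) = 3.3917, t(state 3) = 3.1364.
Expected steps from state 1 to state 2: 3.3917.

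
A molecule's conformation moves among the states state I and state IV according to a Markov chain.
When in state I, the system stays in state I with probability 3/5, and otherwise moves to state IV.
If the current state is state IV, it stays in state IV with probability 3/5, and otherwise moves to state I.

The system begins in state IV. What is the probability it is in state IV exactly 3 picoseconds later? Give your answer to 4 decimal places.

Propagate the distribution vector 3 picoseconds from state IV.
After 0 picoseconds: (0.0000, 1.0000)
After 1 picosecond: (0.4000, 0.6000)
After 2 picoseconds: (0.4800, 0.5200)
After 3 picoseconds: (0.4960, 0.5040)
P(in state IV after 3 picoseconds) = 0.5040

0.5040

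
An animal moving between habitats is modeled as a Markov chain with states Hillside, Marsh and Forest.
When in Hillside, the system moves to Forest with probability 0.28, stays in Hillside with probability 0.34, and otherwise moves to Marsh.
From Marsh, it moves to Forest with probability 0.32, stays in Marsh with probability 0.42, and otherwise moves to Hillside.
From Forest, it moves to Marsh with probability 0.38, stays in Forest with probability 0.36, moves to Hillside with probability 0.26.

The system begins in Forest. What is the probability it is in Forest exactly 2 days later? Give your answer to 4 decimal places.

0.3240

Sum over the intermediate state after 1 day:
P = P(Forest→Hillside)·P(Hillside→Forest) + P(Forest→Marsh)·P(Marsh→Forest) + P(Forest→Forest)·P(Forest→Forest)
  = 0.26×0.28 + 0.38×0.32 + 0.36×0.36
  = 0.0728 + 0.1216 + 0.1296 = 0.3240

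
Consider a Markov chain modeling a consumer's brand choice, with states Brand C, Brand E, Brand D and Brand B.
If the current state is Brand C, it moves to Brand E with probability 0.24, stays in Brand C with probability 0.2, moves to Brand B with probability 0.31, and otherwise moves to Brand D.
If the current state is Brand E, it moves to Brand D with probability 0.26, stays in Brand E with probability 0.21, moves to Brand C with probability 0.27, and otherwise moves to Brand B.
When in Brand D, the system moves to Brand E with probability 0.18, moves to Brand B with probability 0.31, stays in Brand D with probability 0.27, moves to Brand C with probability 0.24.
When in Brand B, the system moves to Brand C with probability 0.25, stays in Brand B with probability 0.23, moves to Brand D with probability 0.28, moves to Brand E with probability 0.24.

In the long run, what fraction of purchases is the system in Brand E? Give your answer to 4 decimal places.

Let the stationary distribution be π with π = πP and π_1 + π_2 + π_3 + π_4 = 1.
π_1 = 0.2·π_1 + 0.27·π_2 + 0.24·π_3 + 0.25·π_4
π_2 = 0.24·π_1 + 0.21·π_2 + 0.18·π_3 + 0.24·π_4
π_3 = 0.25·π_1 + 0.26·π_2 + 0.27·π_3 + 0.28·π_4
Solving with the normalization constraint gives π = (0.2397, 0.2175, 0.2658, 0.2770).
So the stationary probability of Brand E is 0.2175.

0.2175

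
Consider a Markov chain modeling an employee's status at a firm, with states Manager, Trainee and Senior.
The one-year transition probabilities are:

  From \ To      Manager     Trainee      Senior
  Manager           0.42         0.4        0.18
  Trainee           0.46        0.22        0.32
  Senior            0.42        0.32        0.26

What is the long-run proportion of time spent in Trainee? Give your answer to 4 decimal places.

Let the stationary distribution be π with π = πP and π_1 + π_2 + π_3 = 1.
π_1 = 0.42·π_1 + 0.46·π_2 + 0.42·π_3
π_2 = 0.4·π_1 + 0.22·π_2 + 0.32·π_3
Solving with the normalization constraint gives π = (0.4329, 0.3224, 0.2447).
So the stationary probability of Trainee is 0.3224.

0.3224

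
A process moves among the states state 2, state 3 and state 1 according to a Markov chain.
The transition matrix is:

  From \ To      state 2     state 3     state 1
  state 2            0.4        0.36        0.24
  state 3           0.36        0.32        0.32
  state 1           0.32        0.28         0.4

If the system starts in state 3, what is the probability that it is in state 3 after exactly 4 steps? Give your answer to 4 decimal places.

0.3218

Propagate the distribution vector 4 steps from state 3.
After 0 steps: (0.0000, 1.0000, 0.0000)
After 1 step: (0.3600, 0.3200, 0.3200)
After 2 steps: (0.3616, 0.3216, 0.3168)
After 3 steps: (0.3618, 0.3218, 0.3164)
After 4 steps: (0.3618, 0.3218, 0.3164)
P(in state 3 after 4 steps) = 0.3218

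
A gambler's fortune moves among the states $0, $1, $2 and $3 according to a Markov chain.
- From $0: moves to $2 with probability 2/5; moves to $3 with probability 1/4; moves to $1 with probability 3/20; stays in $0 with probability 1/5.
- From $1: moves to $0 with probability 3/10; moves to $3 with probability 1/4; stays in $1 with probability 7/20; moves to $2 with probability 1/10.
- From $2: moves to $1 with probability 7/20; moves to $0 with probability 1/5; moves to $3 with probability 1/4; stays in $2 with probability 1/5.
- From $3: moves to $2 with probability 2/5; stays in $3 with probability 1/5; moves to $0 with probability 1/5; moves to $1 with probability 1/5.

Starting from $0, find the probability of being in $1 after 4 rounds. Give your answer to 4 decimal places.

0.2688

Propagate the distribution vector 4 rounds from $0.
After 0 rounds: (1.0000, 0.0000, 0.0000, 0.0000)
After 1 round: (0.2000, 0.1500, 0.4000, 0.2500)
After 2 rounds: (0.2150, 0.2725, 0.2750, 0.2375)
After 3 rounds: (0.2273, 0.2714, 0.2633, 0.2381)
After 4 rounds: (0.2271, 0.2688, 0.2659, 0.2381)
P(in $1 after 4 rounds) = 0.2688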